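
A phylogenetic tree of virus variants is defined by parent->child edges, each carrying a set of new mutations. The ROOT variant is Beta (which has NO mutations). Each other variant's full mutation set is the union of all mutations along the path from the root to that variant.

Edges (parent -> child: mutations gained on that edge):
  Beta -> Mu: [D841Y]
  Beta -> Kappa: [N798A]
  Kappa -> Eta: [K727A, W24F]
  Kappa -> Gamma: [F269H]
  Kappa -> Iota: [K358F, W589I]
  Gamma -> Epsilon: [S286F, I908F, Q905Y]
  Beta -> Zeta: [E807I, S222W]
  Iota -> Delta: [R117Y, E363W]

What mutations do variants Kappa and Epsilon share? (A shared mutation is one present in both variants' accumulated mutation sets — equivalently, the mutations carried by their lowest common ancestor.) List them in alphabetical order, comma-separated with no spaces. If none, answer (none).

Answer: N798A

Derivation:
Accumulating mutations along path to Kappa:
  At Beta: gained [] -> total []
  At Kappa: gained ['N798A'] -> total ['N798A']
Mutations(Kappa) = ['N798A']
Accumulating mutations along path to Epsilon:
  At Beta: gained [] -> total []
  At Kappa: gained ['N798A'] -> total ['N798A']
  At Gamma: gained ['F269H'] -> total ['F269H', 'N798A']
  At Epsilon: gained ['S286F', 'I908F', 'Q905Y'] -> total ['F269H', 'I908F', 'N798A', 'Q905Y', 'S286F']
Mutations(Epsilon) = ['F269H', 'I908F', 'N798A', 'Q905Y', 'S286F']
Intersection: ['N798A'] ∩ ['F269H', 'I908F', 'N798A', 'Q905Y', 'S286F'] = ['N798A']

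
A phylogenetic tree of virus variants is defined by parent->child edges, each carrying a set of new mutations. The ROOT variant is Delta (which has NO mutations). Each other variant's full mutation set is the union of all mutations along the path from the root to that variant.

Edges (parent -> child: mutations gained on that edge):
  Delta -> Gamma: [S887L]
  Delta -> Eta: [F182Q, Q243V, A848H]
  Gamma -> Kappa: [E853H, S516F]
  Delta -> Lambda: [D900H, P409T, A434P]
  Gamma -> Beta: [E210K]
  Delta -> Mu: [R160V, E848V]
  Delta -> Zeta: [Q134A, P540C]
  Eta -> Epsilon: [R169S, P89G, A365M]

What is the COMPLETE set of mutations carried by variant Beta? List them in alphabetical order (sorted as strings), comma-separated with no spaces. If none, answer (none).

Answer: E210K,S887L

Derivation:
At Delta: gained [] -> total []
At Gamma: gained ['S887L'] -> total ['S887L']
At Beta: gained ['E210K'] -> total ['E210K', 'S887L']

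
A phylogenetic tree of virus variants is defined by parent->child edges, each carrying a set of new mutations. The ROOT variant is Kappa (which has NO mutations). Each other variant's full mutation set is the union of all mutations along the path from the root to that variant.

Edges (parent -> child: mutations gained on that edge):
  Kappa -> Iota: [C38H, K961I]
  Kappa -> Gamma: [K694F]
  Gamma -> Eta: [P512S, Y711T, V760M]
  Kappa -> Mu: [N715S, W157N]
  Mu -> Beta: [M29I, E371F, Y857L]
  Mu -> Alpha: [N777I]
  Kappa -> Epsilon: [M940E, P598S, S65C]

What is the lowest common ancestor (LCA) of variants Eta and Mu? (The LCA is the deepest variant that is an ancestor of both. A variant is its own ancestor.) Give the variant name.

Path from root to Eta: Kappa -> Gamma -> Eta
  ancestors of Eta: {Kappa, Gamma, Eta}
Path from root to Mu: Kappa -> Mu
  ancestors of Mu: {Kappa, Mu}
Common ancestors: {Kappa}
Walk up from Mu: Mu (not in ancestors of Eta), Kappa (in ancestors of Eta)
Deepest common ancestor (LCA) = Kappa

Answer: Kappa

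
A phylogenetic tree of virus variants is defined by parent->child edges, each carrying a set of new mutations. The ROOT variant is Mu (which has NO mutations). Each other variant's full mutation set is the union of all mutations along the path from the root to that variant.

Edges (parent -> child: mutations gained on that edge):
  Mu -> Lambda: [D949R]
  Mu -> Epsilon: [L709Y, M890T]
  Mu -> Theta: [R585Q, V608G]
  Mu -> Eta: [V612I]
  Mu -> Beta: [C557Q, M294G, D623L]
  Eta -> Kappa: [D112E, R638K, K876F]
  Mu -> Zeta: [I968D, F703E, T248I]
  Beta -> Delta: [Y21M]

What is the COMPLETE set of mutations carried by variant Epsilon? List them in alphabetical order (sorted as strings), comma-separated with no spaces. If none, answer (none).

Answer: L709Y,M890T

Derivation:
At Mu: gained [] -> total []
At Epsilon: gained ['L709Y', 'M890T'] -> total ['L709Y', 'M890T']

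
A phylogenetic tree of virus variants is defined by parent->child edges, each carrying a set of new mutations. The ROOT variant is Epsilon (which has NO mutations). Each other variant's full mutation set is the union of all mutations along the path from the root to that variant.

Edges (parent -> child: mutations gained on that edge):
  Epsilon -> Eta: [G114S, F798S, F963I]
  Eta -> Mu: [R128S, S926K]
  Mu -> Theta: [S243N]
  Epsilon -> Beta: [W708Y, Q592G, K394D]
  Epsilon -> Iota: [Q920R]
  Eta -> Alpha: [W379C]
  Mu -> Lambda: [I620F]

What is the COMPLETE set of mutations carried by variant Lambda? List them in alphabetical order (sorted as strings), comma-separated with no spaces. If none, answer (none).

Answer: F798S,F963I,G114S,I620F,R128S,S926K

Derivation:
At Epsilon: gained [] -> total []
At Eta: gained ['G114S', 'F798S', 'F963I'] -> total ['F798S', 'F963I', 'G114S']
At Mu: gained ['R128S', 'S926K'] -> total ['F798S', 'F963I', 'G114S', 'R128S', 'S926K']
At Lambda: gained ['I620F'] -> total ['F798S', 'F963I', 'G114S', 'I620F', 'R128S', 'S926K']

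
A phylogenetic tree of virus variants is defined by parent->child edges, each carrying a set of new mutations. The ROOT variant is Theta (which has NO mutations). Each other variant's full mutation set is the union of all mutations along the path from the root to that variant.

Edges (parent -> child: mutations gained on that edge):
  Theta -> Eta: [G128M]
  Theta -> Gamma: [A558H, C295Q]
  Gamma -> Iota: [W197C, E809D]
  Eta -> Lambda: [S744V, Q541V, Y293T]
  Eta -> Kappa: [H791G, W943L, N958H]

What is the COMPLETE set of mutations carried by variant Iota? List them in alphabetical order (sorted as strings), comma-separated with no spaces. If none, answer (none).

Answer: A558H,C295Q,E809D,W197C

Derivation:
At Theta: gained [] -> total []
At Gamma: gained ['A558H', 'C295Q'] -> total ['A558H', 'C295Q']
At Iota: gained ['W197C', 'E809D'] -> total ['A558H', 'C295Q', 'E809D', 'W197C']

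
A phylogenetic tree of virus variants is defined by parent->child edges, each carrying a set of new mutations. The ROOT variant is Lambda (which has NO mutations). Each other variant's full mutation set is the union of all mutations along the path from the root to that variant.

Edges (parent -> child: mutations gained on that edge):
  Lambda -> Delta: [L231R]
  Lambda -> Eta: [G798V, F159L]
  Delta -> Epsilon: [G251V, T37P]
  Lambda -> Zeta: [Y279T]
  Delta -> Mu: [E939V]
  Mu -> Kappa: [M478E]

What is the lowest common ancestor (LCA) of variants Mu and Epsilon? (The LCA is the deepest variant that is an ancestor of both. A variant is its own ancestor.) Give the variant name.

Answer: Delta

Derivation:
Path from root to Mu: Lambda -> Delta -> Mu
  ancestors of Mu: {Lambda, Delta, Mu}
Path from root to Epsilon: Lambda -> Delta -> Epsilon
  ancestors of Epsilon: {Lambda, Delta, Epsilon}
Common ancestors: {Lambda, Delta}
Walk up from Epsilon: Epsilon (not in ancestors of Mu), Delta (in ancestors of Mu), Lambda (in ancestors of Mu)
Deepest common ancestor (LCA) = Delta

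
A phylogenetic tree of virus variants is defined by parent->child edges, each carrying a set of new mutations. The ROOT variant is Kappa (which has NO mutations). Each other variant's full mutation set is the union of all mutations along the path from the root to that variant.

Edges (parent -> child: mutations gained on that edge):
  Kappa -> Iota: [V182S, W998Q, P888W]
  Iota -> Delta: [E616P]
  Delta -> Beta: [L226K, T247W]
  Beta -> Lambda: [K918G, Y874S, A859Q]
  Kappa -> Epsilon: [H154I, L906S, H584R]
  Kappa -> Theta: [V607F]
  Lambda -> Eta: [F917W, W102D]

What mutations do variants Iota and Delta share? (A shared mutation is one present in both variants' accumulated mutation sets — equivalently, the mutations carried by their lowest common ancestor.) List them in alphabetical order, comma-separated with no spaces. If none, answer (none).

Answer: P888W,V182S,W998Q

Derivation:
Accumulating mutations along path to Iota:
  At Kappa: gained [] -> total []
  At Iota: gained ['V182S', 'W998Q', 'P888W'] -> total ['P888W', 'V182S', 'W998Q']
Mutations(Iota) = ['P888W', 'V182S', 'W998Q']
Accumulating mutations along path to Delta:
  At Kappa: gained [] -> total []
  At Iota: gained ['V182S', 'W998Q', 'P888W'] -> total ['P888W', 'V182S', 'W998Q']
  At Delta: gained ['E616P'] -> total ['E616P', 'P888W', 'V182S', 'W998Q']
Mutations(Delta) = ['E616P', 'P888W', 'V182S', 'W998Q']
Intersection: ['P888W', 'V182S', 'W998Q'] ∩ ['E616P', 'P888W', 'V182S', 'W998Q'] = ['P888W', 'V182S', 'W998Q']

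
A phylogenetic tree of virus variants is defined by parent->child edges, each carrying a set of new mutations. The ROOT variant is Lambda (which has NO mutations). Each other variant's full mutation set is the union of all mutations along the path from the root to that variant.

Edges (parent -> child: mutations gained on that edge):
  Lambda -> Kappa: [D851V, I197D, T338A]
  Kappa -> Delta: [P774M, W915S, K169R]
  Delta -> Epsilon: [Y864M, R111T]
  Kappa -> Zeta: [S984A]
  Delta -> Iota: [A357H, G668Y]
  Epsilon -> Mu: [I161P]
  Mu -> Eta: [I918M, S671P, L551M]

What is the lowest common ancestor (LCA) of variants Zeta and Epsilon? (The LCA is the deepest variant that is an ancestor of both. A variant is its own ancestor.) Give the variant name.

Answer: Kappa

Derivation:
Path from root to Zeta: Lambda -> Kappa -> Zeta
  ancestors of Zeta: {Lambda, Kappa, Zeta}
Path from root to Epsilon: Lambda -> Kappa -> Delta -> Epsilon
  ancestors of Epsilon: {Lambda, Kappa, Delta, Epsilon}
Common ancestors: {Lambda, Kappa}
Walk up from Epsilon: Epsilon (not in ancestors of Zeta), Delta (not in ancestors of Zeta), Kappa (in ancestors of Zeta), Lambda (in ancestors of Zeta)
Deepest common ancestor (LCA) = Kappa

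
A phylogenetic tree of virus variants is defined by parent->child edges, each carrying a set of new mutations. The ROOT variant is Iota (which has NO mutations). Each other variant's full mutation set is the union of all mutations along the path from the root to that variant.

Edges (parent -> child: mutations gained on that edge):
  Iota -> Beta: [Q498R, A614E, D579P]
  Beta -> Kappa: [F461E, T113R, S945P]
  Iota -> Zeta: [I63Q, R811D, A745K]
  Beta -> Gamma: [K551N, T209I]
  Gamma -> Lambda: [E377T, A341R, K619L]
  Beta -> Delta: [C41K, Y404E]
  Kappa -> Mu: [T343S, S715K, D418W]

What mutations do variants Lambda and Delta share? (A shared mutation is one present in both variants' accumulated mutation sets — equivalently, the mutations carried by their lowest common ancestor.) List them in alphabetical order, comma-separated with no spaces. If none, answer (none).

Accumulating mutations along path to Lambda:
  At Iota: gained [] -> total []
  At Beta: gained ['Q498R', 'A614E', 'D579P'] -> total ['A614E', 'D579P', 'Q498R']
  At Gamma: gained ['K551N', 'T209I'] -> total ['A614E', 'D579P', 'K551N', 'Q498R', 'T209I']
  At Lambda: gained ['E377T', 'A341R', 'K619L'] -> total ['A341R', 'A614E', 'D579P', 'E377T', 'K551N', 'K619L', 'Q498R', 'T209I']
Mutations(Lambda) = ['A341R', 'A614E', 'D579P', 'E377T', 'K551N', 'K619L', 'Q498R', 'T209I']
Accumulating mutations along path to Delta:
  At Iota: gained [] -> total []
  At Beta: gained ['Q498R', 'A614E', 'D579P'] -> total ['A614E', 'D579P', 'Q498R']
  At Delta: gained ['C41K', 'Y404E'] -> total ['A614E', 'C41K', 'D579P', 'Q498R', 'Y404E']
Mutations(Delta) = ['A614E', 'C41K', 'D579P', 'Q498R', 'Y404E']
Intersection: ['A341R', 'A614E', 'D579P', 'E377T', 'K551N', 'K619L', 'Q498R', 'T209I'] ∩ ['A614E', 'C41K', 'D579P', 'Q498R', 'Y404E'] = ['A614E', 'D579P', 'Q498R']

Answer: A614E,D579P,Q498R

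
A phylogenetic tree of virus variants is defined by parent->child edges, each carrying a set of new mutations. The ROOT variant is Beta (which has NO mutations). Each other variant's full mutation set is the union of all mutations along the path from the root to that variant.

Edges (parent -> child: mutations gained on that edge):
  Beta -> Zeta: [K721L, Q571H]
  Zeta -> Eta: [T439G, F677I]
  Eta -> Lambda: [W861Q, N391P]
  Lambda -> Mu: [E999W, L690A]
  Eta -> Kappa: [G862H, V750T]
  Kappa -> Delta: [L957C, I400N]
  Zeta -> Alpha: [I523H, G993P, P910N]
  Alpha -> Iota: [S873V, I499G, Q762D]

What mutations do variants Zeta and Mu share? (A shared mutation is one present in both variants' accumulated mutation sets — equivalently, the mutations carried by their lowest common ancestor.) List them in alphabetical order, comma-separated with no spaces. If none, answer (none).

Accumulating mutations along path to Zeta:
  At Beta: gained [] -> total []
  At Zeta: gained ['K721L', 'Q571H'] -> total ['K721L', 'Q571H']
Mutations(Zeta) = ['K721L', 'Q571H']
Accumulating mutations along path to Mu:
  At Beta: gained [] -> total []
  At Zeta: gained ['K721L', 'Q571H'] -> total ['K721L', 'Q571H']
  At Eta: gained ['T439G', 'F677I'] -> total ['F677I', 'K721L', 'Q571H', 'T439G']
  At Lambda: gained ['W861Q', 'N391P'] -> total ['F677I', 'K721L', 'N391P', 'Q571H', 'T439G', 'W861Q']
  At Mu: gained ['E999W', 'L690A'] -> total ['E999W', 'F677I', 'K721L', 'L690A', 'N391P', 'Q571H', 'T439G', 'W861Q']
Mutations(Mu) = ['E999W', 'F677I', 'K721L', 'L690A', 'N391P', 'Q571H', 'T439G', 'W861Q']
Intersection: ['K721L', 'Q571H'] ∩ ['E999W', 'F677I', 'K721L', 'L690A', 'N391P', 'Q571H', 'T439G', 'W861Q'] = ['K721L', 'Q571H']

Answer: K721L,Q571H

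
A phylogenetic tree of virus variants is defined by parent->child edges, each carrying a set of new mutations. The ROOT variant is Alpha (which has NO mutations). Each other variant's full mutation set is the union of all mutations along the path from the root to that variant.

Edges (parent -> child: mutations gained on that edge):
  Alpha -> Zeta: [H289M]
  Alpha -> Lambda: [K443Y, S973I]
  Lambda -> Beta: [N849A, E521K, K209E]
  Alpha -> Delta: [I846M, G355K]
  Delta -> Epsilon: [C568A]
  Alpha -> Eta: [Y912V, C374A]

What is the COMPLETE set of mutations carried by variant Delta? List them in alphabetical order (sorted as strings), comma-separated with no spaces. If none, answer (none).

Answer: G355K,I846M

Derivation:
At Alpha: gained [] -> total []
At Delta: gained ['I846M', 'G355K'] -> total ['G355K', 'I846M']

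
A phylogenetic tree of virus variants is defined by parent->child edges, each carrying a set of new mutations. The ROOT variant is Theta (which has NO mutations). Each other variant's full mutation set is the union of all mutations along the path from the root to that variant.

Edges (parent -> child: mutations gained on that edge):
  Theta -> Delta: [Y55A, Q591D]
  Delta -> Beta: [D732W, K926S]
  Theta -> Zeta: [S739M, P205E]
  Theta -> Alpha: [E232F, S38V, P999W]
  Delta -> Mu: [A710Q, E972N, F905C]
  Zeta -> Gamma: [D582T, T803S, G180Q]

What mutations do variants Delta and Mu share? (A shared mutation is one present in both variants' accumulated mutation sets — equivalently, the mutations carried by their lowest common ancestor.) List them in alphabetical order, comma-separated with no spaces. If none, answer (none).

Answer: Q591D,Y55A

Derivation:
Accumulating mutations along path to Delta:
  At Theta: gained [] -> total []
  At Delta: gained ['Y55A', 'Q591D'] -> total ['Q591D', 'Y55A']
Mutations(Delta) = ['Q591D', 'Y55A']
Accumulating mutations along path to Mu:
  At Theta: gained [] -> total []
  At Delta: gained ['Y55A', 'Q591D'] -> total ['Q591D', 'Y55A']
  At Mu: gained ['A710Q', 'E972N', 'F905C'] -> total ['A710Q', 'E972N', 'F905C', 'Q591D', 'Y55A']
Mutations(Mu) = ['A710Q', 'E972N', 'F905C', 'Q591D', 'Y55A']
Intersection: ['Q591D', 'Y55A'] ∩ ['A710Q', 'E972N', 'F905C', 'Q591D', 'Y55A'] = ['Q591D', 'Y55A']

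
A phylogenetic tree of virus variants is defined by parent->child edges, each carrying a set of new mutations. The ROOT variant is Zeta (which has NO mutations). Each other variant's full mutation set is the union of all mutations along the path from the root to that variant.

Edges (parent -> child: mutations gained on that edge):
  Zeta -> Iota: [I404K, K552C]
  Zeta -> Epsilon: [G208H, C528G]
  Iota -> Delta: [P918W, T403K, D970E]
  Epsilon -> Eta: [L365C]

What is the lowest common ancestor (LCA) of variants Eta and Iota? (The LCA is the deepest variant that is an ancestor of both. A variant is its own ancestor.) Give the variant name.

Answer: Zeta

Derivation:
Path from root to Eta: Zeta -> Epsilon -> Eta
  ancestors of Eta: {Zeta, Epsilon, Eta}
Path from root to Iota: Zeta -> Iota
  ancestors of Iota: {Zeta, Iota}
Common ancestors: {Zeta}
Walk up from Iota: Iota (not in ancestors of Eta), Zeta (in ancestors of Eta)
Deepest common ancestor (LCA) = Zeta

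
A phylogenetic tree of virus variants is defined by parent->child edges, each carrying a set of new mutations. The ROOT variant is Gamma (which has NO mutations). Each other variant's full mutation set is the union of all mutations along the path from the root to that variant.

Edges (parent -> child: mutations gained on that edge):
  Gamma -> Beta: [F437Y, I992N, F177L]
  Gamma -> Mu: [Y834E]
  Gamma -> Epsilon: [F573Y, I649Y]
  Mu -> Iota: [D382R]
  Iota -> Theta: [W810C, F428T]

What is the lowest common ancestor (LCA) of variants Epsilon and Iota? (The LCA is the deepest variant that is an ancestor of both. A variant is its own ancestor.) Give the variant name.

Path from root to Epsilon: Gamma -> Epsilon
  ancestors of Epsilon: {Gamma, Epsilon}
Path from root to Iota: Gamma -> Mu -> Iota
  ancestors of Iota: {Gamma, Mu, Iota}
Common ancestors: {Gamma}
Walk up from Iota: Iota (not in ancestors of Epsilon), Mu (not in ancestors of Epsilon), Gamma (in ancestors of Epsilon)
Deepest common ancestor (LCA) = Gamma

Answer: Gamma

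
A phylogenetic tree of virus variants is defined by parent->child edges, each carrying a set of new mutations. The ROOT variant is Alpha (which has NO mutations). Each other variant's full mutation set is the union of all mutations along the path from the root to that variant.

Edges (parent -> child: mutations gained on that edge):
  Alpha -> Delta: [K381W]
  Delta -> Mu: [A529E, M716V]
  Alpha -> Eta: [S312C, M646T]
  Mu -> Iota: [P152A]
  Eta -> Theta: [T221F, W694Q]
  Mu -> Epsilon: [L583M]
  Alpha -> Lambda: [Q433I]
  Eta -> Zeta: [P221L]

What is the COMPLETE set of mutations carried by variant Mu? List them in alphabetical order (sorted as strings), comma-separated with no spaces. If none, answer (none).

Answer: A529E,K381W,M716V

Derivation:
At Alpha: gained [] -> total []
At Delta: gained ['K381W'] -> total ['K381W']
At Mu: gained ['A529E', 'M716V'] -> total ['A529E', 'K381W', 'M716V']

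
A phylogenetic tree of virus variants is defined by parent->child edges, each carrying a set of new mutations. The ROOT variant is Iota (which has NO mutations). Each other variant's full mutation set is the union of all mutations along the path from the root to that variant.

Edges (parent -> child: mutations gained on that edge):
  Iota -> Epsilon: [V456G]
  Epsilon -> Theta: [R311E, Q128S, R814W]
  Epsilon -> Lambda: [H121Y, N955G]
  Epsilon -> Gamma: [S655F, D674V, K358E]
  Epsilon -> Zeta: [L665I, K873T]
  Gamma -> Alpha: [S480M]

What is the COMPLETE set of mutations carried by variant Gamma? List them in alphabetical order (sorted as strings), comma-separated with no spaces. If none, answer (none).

Answer: D674V,K358E,S655F,V456G

Derivation:
At Iota: gained [] -> total []
At Epsilon: gained ['V456G'] -> total ['V456G']
At Gamma: gained ['S655F', 'D674V', 'K358E'] -> total ['D674V', 'K358E', 'S655F', 'V456G']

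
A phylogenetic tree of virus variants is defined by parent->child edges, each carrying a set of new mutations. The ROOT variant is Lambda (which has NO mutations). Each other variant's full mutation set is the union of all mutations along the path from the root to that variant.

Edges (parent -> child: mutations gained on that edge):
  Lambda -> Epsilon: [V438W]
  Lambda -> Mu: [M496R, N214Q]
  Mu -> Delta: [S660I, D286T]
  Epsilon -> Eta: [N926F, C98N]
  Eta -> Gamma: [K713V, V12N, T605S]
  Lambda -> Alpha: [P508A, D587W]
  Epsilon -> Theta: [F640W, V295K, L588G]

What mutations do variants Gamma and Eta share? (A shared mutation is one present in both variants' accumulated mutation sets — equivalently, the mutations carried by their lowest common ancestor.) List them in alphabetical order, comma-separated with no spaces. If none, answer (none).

Answer: C98N,N926F,V438W

Derivation:
Accumulating mutations along path to Gamma:
  At Lambda: gained [] -> total []
  At Epsilon: gained ['V438W'] -> total ['V438W']
  At Eta: gained ['N926F', 'C98N'] -> total ['C98N', 'N926F', 'V438W']
  At Gamma: gained ['K713V', 'V12N', 'T605S'] -> total ['C98N', 'K713V', 'N926F', 'T605S', 'V12N', 'V438W']
Mutations(Gamma) = ['C98N', 'K713V', 'N926F', 'T605S', 'V12N', 'V438W']
Accumulating mutations along path to Eta:
  At Lambda: gained [] -> total []
  At Epsilon: gained ['V438W'] -> total ['V438W']
  At Eta: gained ['N926F', 'C98N'] -> total ['C98N', 'N926F', 'V438W']
Mutations(Eta) = ['C98N', 'N926F', 'V438W']
Intersection: ['C98N', 'K713V', 'N926F', 'T605S', 'V12N', 'V438W'] ∩ ['C98N', 'N926F', 'V438W'] = ['C98N', 'N926F', 'V438W']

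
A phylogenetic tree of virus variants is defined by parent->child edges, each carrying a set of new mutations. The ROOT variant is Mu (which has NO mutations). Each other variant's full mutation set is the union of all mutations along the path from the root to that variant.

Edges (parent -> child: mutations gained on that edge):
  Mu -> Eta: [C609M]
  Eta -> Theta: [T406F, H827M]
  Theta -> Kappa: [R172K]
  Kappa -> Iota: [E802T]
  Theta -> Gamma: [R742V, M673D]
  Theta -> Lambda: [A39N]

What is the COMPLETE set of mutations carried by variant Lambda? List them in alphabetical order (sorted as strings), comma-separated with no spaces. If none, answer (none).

Answer: A39N,C609M,H827M,T406F

Derivation:
At Mu: gained [] -> total []
At Eta: gained ['C609M'] -> total ['C609M']
At Theta: gained ['T406F', 'H827M'] -> total ['C609M', 'H827M', 'T406F']
At Lambda: gained ['A39N'] -> total ['A39N', 'C609M', 'H827M', 'T406F']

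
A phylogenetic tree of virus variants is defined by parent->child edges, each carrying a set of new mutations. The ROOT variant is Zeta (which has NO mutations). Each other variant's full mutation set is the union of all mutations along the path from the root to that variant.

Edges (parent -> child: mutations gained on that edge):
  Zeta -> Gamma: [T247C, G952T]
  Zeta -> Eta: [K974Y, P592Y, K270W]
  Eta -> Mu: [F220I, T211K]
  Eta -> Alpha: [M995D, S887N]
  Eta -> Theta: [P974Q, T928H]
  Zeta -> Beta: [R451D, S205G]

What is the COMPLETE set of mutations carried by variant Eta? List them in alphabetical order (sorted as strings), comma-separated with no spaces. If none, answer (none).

At Zeta: gained [] -> total []
At Eta: gained ['K974Y', 'P592Y', 'K270W'] -> total ['K270W', 'K974Y', 'P592Y']

Answer: K270W,K974Y,P592Y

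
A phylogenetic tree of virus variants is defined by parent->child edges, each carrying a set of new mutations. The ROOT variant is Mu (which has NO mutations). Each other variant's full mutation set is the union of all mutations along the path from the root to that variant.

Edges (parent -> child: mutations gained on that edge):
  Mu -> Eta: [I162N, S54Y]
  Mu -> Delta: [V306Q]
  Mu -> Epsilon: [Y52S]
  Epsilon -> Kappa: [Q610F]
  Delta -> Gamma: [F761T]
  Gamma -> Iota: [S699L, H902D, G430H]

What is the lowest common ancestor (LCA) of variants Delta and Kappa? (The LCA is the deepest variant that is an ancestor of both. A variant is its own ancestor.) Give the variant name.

Path from root to Delta: Mu -> Delta
  ancestors of Delta: {Mu, Delta}
Path from root to Kappa: Mu -> Epsilon -> Kappa
  ancestors of Kappa: {Mu, Epsilon, Kappa}
Common ancestors: {Mu}
Walk up from Kappa: Kappa (not in ancestors of Delta), Epsilon (not in ancestors of Delta), Mu (in ancestors of Delta)
Deepest common ancestor (LCA) = Mu

Answer: Mu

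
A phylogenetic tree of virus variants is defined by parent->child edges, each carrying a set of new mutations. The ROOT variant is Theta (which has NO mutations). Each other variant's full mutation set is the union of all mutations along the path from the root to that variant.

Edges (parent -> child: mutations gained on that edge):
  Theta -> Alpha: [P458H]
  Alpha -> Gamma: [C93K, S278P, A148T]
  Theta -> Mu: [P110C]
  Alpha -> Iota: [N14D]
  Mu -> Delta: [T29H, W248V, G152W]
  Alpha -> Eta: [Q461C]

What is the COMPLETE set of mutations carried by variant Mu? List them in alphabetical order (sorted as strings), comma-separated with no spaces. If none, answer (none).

At Theta: gained [] -> total []
At Mu: gained ['P110C'] -> total ['P110C']

Answer: P110C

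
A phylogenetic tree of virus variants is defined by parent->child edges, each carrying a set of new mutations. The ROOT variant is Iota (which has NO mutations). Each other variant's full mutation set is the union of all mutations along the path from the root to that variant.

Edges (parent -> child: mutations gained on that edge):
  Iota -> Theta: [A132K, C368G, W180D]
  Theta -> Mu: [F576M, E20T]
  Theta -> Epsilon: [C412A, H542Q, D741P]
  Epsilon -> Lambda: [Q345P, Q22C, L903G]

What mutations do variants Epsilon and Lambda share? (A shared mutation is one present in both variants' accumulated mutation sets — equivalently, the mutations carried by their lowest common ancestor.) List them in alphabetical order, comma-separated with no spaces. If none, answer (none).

Accumulating mutations along path to Epsilon:
  At Iota: gained [] -> total []
  At Theta: gained ['A132K', 'C368G', 'W180D'] -> total ['A132K', 'C368G', 'W180D']
  At Epsilon: gained ['C412A', 'H542Q', 'D741P'] -> total ['A132K', 'C368G', 'C412A', 'D741P', 'H542Q', 'W180D']
Mutations(Epsilon) = ['A132K', 'C368G', 'C412A', 'D741P', 'H542Q', 'W180D']
Accumulating mutations along path to Lambda:
  At Iota: gained [] -> total []
  At Theta: gained ['A132K', 'C368G', 'W180D'] -> total ['A132K', 'C368G', 'W180D']
  At Epsilon: gained ['C412A', 'H542Q', 'D741P'] -> total ['A132K', 'C368G', 'C412A', 'D741P', 'H542Q', 'W180D']
  At Lambda: gained ['Q345P', 'Q22C', 'L903G'] -> total ['A132K', 'C368G', 'C412A', 'D741P', 'H542Q', 'L903G', 'Q22C', 'Q345P', 'W180D']
Mutations(Lambda) = ['A132K', 'C368G', 'C412A', 'D741P', 'H542Q', 'L903G', 'Q22C', 'Q345P', 'W180D']
Intersection: ['A132K', 'C368G', 'C412A', 'D741P', 'H542Q', 'W180D'] ∩ ['A132K', 'C368G', 'C412A', 'D741P', 'H542Q', 'L903G', 'Q22C', 'Q345P', 'W180D'] = ['A132K', 'C368G', 'C412A', 'D741P', 'H542Q', 'W180D']

Answer: A132K,C368G,C412A,D741P,H542Q,W180D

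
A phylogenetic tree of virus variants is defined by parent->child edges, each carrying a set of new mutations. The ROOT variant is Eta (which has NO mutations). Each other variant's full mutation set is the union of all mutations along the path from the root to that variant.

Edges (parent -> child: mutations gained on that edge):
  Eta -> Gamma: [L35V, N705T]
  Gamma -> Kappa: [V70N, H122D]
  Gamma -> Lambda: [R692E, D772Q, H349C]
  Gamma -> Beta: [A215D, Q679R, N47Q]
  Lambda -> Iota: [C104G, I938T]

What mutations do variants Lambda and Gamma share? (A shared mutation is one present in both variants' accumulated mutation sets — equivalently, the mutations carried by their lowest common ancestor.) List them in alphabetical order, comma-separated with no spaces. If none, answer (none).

Answer: L35V,N705T

Derivation:
Accumulating mutations along path to Lambda:
  At Eta: gained [] -> total []
  At Gamma: gained ['L35V', 'N705T'] -> total ['L35V', 'N705T']
  At Lambda: gained ['R692E', 'D772Q', 'H349C'] -> total ['D772Q', 'H349C', 'L35V', 'N705T', 'R692E']
Mutations(Lambda) = ['D772Q', 'H349C', 'L35V', 'N705T', 'R692E']
Accumulating mutations along path to Gamma:
  At Eta: gained [] -> total []
  At Gamma: gained ['L35V', 'N705T'] -> total ['L35V', 'N705T']
Mutations(Gamma) = ['L35V', 'N705T']
Intersection: ['D772Q', 'H349C', 'L35V', 'N705T', 'R692E'] ∩ ['L35V', 'N705T'] = ['L35V', 'N705T']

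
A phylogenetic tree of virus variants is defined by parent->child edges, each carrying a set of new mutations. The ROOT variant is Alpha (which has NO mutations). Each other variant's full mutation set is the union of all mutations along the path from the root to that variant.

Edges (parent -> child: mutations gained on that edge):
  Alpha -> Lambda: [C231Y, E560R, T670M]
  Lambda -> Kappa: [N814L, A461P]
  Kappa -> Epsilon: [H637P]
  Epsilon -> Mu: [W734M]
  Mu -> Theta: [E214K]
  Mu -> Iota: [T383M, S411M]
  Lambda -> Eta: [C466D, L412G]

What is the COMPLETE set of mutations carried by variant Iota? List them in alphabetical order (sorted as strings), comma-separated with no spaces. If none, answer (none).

Answer: A461P,C231Y,E560R,H637P,N814L,S411M,T383M,T670M,W734M

Derivation:
At Alpha: gained [] -> total []
At Lambda: gained ['C231Y', 'E560R', 'T670M'] -> total ['C231Y', 'E560R', 'T670M']
At Kappa: gained ['N814L', 'A461P'] -> total ['A461P', 'C231Y', 'E560R', 'N814L', 'T670M']
At Epsilon: gained ['H637P'] -> total ['A461P', 'C231Y', 'E560R', 'H637P', 'N814L', 'T670M']
At Mu: gained ['W734M'] -> total ['A461P', 'C231Y', 'E560R', 'H637P', 'N814L', 'T670M', 'W734M']
At Iota: gained ['T383M', 'S411M'] -> total ['A461P', 'C231Y', 'E560R', 'H637P', 'N814L', 'S411M', 'T383M', 'T670M', 'W734M']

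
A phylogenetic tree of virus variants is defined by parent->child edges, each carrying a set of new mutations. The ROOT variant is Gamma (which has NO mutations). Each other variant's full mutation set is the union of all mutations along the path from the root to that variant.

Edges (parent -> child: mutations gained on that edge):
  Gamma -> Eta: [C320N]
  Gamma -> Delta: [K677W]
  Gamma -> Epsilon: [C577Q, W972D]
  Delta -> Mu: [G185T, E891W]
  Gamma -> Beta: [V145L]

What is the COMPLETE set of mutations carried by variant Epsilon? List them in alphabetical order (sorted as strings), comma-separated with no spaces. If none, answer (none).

At Gamma: gained [] -> total []
At Epsilon: gained ['C577Q', 'W972D'] -> total ['C577Q', 'W972D']

Answer: C577Q,W972D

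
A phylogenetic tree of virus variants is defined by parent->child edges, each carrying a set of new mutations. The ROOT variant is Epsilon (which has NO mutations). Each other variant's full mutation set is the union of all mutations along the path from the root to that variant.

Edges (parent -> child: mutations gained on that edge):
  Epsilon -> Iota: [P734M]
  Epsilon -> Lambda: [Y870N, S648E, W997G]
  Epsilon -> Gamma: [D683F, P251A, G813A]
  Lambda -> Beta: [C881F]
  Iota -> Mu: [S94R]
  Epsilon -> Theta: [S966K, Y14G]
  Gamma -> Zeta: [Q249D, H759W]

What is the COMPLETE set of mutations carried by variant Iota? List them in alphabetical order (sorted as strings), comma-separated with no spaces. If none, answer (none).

At Epsilon: gained [] -> total []
At Iota: gained ['P734M'] -> total ['P734M']

Answer: P734M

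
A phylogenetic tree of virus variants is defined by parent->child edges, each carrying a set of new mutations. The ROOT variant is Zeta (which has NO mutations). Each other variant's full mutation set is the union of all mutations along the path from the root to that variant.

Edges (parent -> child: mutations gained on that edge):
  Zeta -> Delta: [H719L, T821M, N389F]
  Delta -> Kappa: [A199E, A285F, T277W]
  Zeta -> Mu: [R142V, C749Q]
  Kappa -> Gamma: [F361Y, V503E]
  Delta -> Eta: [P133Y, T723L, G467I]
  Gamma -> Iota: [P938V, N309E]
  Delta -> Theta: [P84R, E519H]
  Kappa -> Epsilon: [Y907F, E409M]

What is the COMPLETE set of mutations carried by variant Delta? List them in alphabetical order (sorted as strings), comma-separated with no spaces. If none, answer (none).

Answer: H719L,N389F,T821M

Derivation:
At Zeta: gained [] -> total []
At Delta: gained ['H719L', 'T821M', 'N389F'] -> total ['H719L', 'N389F', 'T821M']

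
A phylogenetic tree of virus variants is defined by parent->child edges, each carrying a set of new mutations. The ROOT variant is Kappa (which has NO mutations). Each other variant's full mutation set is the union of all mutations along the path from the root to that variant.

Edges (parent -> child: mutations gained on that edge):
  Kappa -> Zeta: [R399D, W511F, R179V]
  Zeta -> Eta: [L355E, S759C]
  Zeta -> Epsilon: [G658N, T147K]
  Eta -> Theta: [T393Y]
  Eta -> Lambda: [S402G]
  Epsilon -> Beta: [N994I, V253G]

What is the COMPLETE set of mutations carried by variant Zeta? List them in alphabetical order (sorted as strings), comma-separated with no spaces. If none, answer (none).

At Kappa: gained [] -> total []
At Zeta: gained ['R399D', 'W511F', 'R179V'] -> total ['R179V', 'R399D', 'W511F']

Answer: R179V,R399D,W511F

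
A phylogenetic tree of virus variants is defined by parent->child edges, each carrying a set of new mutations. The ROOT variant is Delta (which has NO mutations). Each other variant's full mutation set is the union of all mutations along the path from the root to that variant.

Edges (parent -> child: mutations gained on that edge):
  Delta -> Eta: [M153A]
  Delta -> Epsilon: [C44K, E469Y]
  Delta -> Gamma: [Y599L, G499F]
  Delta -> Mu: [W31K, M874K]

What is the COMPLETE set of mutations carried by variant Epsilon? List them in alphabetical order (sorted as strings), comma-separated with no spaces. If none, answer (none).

Answer: C44K,E469Y

Derivation:
At Delta: gained [] -> total []
At Epsilon: gained ['C44K', 'E469Y'] -> total ['C44K', 'E469Y']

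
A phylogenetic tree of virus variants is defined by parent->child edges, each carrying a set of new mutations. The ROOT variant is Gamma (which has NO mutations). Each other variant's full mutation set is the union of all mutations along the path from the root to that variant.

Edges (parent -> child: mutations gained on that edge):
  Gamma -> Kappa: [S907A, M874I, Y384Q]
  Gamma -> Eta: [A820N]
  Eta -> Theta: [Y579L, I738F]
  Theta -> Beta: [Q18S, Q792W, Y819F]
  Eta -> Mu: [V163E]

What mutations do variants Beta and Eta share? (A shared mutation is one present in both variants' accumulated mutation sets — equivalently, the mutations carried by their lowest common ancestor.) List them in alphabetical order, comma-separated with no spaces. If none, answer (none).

Answer: A820N

Derivation:
Accumulating mutations along path to Beta:
  At Gamma: gained [] -> total []
  At Eta: gained ['A820N'] -> total ['A820N']
  At Theta: gained ['Y579L', 'I738F'] -> total ['A820N', 'I738F', 'Y579L']
  At Beta: gained ['Q18S', 'Q792W', 'Y819F'] -> total ['A820N', 'I738F', 'Q18S', 'Q792W', 'Y579L', 'Y819F']
Mutations(Beta) = ['A820N', 'I738F', 'Q18S', 'Q792W', 'Y579L', 'Y819F']
Accumulating mutations along path to Eta:
  At Gamma: gained [] -> total []
  At Eta: gained ['A820N'] -> total ['A820N']
Mutations(Eta) = ['A820N']
Intersection: ['A820N', 'I738F', 'Q18S', 'Q792W', 'Y579L', 'Y819F'] ∩ ['A820N'] = ['A820N']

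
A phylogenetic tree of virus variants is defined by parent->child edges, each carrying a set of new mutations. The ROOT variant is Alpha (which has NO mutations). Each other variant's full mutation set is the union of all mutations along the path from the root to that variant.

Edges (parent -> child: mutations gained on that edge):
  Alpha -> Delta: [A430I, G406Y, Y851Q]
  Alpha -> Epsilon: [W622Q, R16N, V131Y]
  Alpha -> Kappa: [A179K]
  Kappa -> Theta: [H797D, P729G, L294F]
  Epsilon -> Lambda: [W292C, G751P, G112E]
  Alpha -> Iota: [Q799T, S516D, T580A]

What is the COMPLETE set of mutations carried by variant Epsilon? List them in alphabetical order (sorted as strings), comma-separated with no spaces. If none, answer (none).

At Alpha: gained [] -> total []
At Epsilon: gained ['W622Q', 'R16N', 'V131Y'] -> total ['R16N', 'V131Y', 'W622Q']

Answer: R16N,V131Y,W622Q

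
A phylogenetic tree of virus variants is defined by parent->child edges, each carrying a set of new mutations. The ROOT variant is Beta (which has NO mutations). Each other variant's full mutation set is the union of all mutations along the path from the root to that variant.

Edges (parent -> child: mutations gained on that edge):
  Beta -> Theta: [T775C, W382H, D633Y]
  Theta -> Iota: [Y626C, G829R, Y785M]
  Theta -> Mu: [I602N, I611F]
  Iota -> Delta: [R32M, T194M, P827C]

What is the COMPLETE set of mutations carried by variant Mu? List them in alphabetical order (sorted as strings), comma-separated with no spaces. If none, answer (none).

At Beta: gained [] -> total []
At Theta: gained ['T775C', 'W382H', 'D633Y'] -> total ['D633Y', 'T775C', 'W382H']
At Mu: gained ['I602N', 'I611F'] -> total ['D633Y', 'I602N', 'I611F', 'T775C', 'W382H']

Answer: D633Y,I602N,I611F,T775C,W382H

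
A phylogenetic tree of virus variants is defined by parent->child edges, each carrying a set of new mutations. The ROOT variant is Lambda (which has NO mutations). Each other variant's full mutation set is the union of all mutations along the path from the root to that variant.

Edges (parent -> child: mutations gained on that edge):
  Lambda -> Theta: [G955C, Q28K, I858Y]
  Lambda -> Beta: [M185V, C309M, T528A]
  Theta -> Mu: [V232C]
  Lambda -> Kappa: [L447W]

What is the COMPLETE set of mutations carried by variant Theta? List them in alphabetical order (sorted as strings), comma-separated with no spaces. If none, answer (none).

At Lambda: gained [] -> total []
At Theta: gained ['G955C', 'Q28K', 'I858Y'] -> total ['G955C', 'I858Y', 'Q28K']

Answer: G955C,I858Y,Q28K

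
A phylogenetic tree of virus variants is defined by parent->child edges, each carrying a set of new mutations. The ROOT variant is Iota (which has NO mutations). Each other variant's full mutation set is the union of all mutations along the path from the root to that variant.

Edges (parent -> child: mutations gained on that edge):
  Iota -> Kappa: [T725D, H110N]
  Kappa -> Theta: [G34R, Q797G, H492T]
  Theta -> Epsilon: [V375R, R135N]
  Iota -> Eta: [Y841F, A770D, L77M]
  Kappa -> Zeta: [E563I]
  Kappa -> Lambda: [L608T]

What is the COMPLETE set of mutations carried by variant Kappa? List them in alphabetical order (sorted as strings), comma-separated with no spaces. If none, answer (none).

At Iota: gained [] -> total []
At Kappa: gained ['T725D', 'H110N'] -> total ['H110N', 'T725D']

Answer: H110N,T725D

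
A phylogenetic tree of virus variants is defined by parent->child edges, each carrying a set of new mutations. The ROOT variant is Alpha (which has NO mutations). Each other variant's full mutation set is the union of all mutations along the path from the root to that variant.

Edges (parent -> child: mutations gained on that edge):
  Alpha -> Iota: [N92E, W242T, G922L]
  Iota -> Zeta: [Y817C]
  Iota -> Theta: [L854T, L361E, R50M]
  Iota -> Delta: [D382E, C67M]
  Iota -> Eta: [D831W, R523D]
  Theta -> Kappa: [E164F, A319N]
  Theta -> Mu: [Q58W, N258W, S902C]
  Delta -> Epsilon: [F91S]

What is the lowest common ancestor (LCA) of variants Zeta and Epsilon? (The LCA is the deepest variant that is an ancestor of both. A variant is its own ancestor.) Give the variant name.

Path from root to Zeta: Alpha -> Iota -> Zeta
  ancestors of Zeta: {Alpha, Iota, Zeta}
Path from root to Epsilon: Alpha -> Iota -> Delta -> Epsilon
  ancestors of Epsilon: {Alpha, Iota, Delta, Epsilon}
Common ancestors: {Alpha, Iota}
Walk up from Epsilon: Epsilon (not in ancestors of Zeta), Delta (not in ancestors of Zeta), Iota (in ancestors of Zeta), Alpha (in ancestors of Zeta)
Deepest common ancestor (LCA) = Iota

Answer: Iota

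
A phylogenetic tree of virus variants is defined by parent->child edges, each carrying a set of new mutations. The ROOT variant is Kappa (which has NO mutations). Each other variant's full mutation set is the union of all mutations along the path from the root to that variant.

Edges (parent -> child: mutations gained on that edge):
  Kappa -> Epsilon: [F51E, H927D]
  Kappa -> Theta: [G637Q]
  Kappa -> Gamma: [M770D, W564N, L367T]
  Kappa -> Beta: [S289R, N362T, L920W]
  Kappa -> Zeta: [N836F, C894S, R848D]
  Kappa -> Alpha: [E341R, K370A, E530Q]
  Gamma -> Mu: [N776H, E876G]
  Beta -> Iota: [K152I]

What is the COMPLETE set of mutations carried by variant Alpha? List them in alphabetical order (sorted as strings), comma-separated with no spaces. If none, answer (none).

At Kappa: gained [] -> total []
At Alpha: gained ['E341R', 'K370A', 'E530Q'] -> total ['E341R', 'E530Q', 'K370A']

Answer: E341R,E530Q,K370A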